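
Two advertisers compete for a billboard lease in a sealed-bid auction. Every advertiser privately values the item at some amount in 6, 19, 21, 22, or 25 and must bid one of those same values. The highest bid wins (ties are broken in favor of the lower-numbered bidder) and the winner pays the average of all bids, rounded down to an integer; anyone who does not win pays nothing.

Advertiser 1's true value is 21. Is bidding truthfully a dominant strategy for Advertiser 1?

Consider the case where Advertiser 2 bids 6.
Truthful bid 21: wins, pays 13, utility 21 - 13 = 8.
Bid 6 instead: wins, pays 6, utility 21 - 6 = 15.
Since 15 > 8, bidding 6 is strictly better here, so truthful bidding is not dominant.

No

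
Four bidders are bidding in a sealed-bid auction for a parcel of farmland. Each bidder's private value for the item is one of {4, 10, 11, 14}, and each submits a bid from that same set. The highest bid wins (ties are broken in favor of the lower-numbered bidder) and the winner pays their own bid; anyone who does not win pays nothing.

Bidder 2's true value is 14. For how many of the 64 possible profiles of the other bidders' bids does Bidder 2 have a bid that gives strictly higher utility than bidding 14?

Others bid (4, 4, 4): truth gives 0; bid 10 gives 4 > 0. Violating.
Others bid (4, 4, 10): truth gives 0; bid 10 gives 4 > 0. Violating.
Others bid (4, 4, 11): truth gives 0; bid 11 gives 3 > 0. Violating.
Others bid (4, 10, 4): truth gives 0; bid 10 gives 4 > 0. Violating.
Others bid (4, 4, 14): truth gives 0; no alternative beats it.
Others bid (4, 10, 14): truth gives 0; no alternative beats it.
(Checking all 64 profiles: 18 have a profitable deviation, 46 do not.)

18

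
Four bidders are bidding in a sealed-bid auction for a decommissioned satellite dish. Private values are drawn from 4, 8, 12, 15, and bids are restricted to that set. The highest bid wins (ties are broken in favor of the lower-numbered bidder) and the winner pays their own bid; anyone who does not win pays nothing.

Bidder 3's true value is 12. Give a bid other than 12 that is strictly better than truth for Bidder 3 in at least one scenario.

Suppose Bidder 1 bids 4, Bidder 2 bids 4 and Bidder 4 bids 4.
Bid 12: wins, pays 12, utility 12 - 12 = 0.
Bid 8: wins, pays 8, utility 12 - 8 = 4.
So bidding 8 beats truth here (4 > 0).

8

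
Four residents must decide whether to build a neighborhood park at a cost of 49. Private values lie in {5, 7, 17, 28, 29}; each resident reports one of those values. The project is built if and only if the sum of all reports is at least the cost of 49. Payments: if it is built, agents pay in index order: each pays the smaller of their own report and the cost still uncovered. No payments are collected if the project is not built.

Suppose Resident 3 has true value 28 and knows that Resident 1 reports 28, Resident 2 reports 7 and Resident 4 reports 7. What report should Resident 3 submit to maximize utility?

7

Report 5: project not built, utility 0.
Report 7: project built, pays 7, utility 28 - 7 = 21.
Report 17: project built, pays 14, utility 28 - 14 = 14.
Report 28: project built, pays 14, utility 28 - 14 = 14.
Report 29: project built, pays 14, utility 28 - 14 = 14.
The best choice is 7 with utility 21.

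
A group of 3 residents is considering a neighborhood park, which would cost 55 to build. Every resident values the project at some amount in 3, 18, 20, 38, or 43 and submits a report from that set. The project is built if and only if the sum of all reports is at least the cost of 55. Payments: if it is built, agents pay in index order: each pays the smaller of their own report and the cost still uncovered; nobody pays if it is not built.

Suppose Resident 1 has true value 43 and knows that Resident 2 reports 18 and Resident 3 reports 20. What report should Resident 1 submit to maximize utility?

Report 3: project not built, utility 0.
Report 18: project built, pays 18, utility 43 - 18 = 25.
Report 20: project built, pays 20, utility 43 - 20 = 23.
Report 38: project built, pays 38, utility 43 - 38 = 5.
Report 43: project built, pays 43, utility 43 - 43 = 0.
The best choice is 18 with utility 25.

18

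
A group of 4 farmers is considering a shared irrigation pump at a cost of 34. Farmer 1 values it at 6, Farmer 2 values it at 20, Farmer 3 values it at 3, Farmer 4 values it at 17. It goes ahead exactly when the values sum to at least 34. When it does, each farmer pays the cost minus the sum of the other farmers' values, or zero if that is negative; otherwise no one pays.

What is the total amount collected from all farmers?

Total value 46 ≥ cost 34, so it is built.
Farmer 1: others sum to 40; max(0, 34 - 40) = 0.
Farmer 2: others sum to 26; max(0, 34 - 26) = 8.
Farmer 3: others sum to 43; max(0, 34 - 43) = 0.
Farmer 4: others sum to 29; max(0, 34 - 29) = 5.
Total collected = 0 + 8 + 0 + 5 = 13.

13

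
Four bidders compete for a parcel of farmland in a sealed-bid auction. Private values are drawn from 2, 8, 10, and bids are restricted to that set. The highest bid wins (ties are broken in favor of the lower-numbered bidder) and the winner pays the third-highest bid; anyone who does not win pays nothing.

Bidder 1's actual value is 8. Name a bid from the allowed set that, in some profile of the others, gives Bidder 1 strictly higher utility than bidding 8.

10

Suppose Bidder 2 bids 2, Bidder 3 bids 2 and Bidder 4 bids 10.
Bid 8: loses, pays 0, utility 0.
Bid 10: wins, pays 2, utility 8 - 2 = 6.
So bidding 10 beats truth here (6 > 0).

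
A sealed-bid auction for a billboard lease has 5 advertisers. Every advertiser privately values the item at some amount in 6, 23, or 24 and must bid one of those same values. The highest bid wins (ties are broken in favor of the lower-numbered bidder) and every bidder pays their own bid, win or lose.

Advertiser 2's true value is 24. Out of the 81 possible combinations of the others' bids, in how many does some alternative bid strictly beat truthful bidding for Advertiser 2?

Others bid (6, 6, 6, 6): truth gives 0; bid 23 gives 1 > 0. Violating.
Others bid (6, 6, 6, 23): truth gives 0; bid 23 gives 1 > 0. Violating.
Others bid (6, 6, 23, 6): truth gives 0; bid 23 gives 1 > 0. Violating.
Others bid (6, 6, 23, 23): truth gives 0; bid 23 gives 1 > 0. Violating.
Others bid (6, 6, 6, 24): truth gives 0; no alternative beats it.
Others bid (6, 6, 23, 24): truth gives 0; no alternative beats it.
(Checking all 81 profiles: 35 have a profitable deviation, 46 do not.)

35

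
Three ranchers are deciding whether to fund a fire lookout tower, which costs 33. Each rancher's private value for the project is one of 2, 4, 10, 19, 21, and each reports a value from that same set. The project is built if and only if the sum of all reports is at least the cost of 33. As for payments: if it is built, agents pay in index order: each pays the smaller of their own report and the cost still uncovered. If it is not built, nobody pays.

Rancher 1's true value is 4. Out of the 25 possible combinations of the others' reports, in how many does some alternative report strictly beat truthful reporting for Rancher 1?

Others report (10, 21): truth gives 0; report 2 gives 2 > 0. Violating.
Others report (19, 19): truth gives 0; report 2 gives 2 > 0. Violating.
Others report (19, 21): truth gives 0; report 2 gives 2 > 0. Violating.
Others report (21, 10): truth gives 0; report 2 gives 2 > 0. Violating.
Others report (2, 2): truth gives 0; no alternative beats it.
Others report (2, 4): truth gives 0; no alternative beats it.
(Checking all 25 profiles: 6 have a profitable deviation, 19 do not.)

6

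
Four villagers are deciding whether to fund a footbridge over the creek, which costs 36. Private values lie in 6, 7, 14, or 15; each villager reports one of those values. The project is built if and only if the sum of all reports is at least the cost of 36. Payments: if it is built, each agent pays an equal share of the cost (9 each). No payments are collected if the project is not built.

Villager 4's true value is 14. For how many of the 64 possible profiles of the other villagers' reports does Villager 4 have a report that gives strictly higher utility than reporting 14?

Others report (7, 7, 7): truth gives 0; report 15 gives 5 > 0. Violating.
Others report (6, 6, 6): truth gives 0; no alternative beats it.
Others report (6, 6, 7): truth gives 0; no alternative beats it.
(Checking all 64 profiles: 1 has a profitable deviation, 63 do not.)

1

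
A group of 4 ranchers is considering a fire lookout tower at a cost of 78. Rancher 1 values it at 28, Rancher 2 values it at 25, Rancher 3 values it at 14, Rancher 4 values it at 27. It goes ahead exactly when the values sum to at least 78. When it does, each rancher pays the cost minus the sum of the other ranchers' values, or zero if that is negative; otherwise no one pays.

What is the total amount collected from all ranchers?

32

Total value 94 ≥ cost 78, so it is built.
Rancher 1: others sum to 66; max(0, 78 - 66) = 12.
Rancher 2: others sum to 69; max(0, 78 - 69) = 9.
Rancher 3: others sum to 80; max(0, 78 - 80) = 0.
Rancher 4: others sum to 67; max(0, 78 - 67) = 11.
Total collected = 12 + 9 + 0 + 11 = 32.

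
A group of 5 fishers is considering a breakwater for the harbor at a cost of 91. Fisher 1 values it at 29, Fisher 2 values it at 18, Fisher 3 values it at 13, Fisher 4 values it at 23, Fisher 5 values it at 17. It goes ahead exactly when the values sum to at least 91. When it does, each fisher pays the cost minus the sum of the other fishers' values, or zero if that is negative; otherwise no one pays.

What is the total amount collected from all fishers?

Total value 100 ≥ cost 91, so it is built.
Fisher 1: others sum to 71; max(0, 91 - 71) = 20.
Fisher 2: others sum to 82; max(0, 91 - 82) = 9.
Fisher 3: others sum to 87; max(0, 91 - 87) = 4.
Fisher 4: others sum to 77; max(0, 91 - 77) = 14.
Fisher 5: others sum to 83; max(0, 91 - 83) = 8.
Total collected = 20 + 9 + 4 + 14 + 8 = 55.

55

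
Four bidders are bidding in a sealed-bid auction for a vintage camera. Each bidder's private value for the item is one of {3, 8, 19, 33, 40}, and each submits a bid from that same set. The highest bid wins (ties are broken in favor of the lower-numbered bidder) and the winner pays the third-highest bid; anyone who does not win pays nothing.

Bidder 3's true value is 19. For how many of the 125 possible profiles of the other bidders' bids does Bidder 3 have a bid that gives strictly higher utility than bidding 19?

Others bid (3, 3, 33): truth gives 0; bid 33 gives 16 > 0. Violating.
Others bid (3, 3, 40): truth gives 0; bid 40 gives 16 > 0. Violating.
Others bid (3, 8, 33): truth gives 0; bid 33 gives 11 > 0. Violating.
Others bid (3, 8, 40): truth gives 0; bid 40 gives 11 > 0. Violating.
Others bid (3, 3, 3): truth gives 16; no alternative beats it.
Others bid (3, 3, 8): truth gives 16; no alternative beats it.
(Checking all 125 profiles: 24 have a profitable deviation, 101 do not.)

24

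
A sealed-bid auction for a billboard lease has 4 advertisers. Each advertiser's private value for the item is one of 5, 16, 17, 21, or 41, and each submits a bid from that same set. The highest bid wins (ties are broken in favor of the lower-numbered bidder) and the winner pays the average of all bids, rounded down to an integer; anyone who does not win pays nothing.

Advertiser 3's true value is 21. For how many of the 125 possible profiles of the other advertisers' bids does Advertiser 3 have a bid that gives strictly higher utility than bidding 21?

Others bid (5, 5, 5): truth gives 12; bid 16 gives 14 > 12. Violating.
Others bid (5, 5, 16): truth gives 10; bid 16 gives 11 > 10. Violating.
Others bid (5, 5, 17): truth gives 9; bid 17 gives 10 > 9. Violating.
Others bid (5, 16, 5): truth gives 10; bid 17 gives 11 > 10. Violating.
Others bid (5, 5, 21): truth gives 8; no alternative beats it.
Others bid (5, 5, 41): truth gives 0; no alternative beats it.
(Checking all 125 profiles: 18 have a profitable deviation, 107 do not.)

18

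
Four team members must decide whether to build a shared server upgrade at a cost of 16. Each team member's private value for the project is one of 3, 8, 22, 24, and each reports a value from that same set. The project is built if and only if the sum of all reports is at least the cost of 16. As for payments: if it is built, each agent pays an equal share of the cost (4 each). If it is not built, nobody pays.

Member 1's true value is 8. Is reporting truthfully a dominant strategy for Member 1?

Check each profile of the others' reports and compare truth against every alternative report.
Others report (3, 3, 3): truth gives 4, best alternative gives 4.
Others report (3, 3, 8): truth gives 4, best alternative gives 4.
Others report (3, 3, 22): truth gives 4, best alternative gives 4.
Others report (3, 3, 24): truth gives 4, best alternative gives 4.
Others report (3, 8, 3): truth gives 4, best alternative gives 4.
Others report (3, 8, 8): truth gives 4, best alternative gives 4.
(Remaining 58 profiles checked similarly; truth is weakly best in each.)
In every case the truthful report is at least as good as any alternative, so it is a dominant strategy.

Yes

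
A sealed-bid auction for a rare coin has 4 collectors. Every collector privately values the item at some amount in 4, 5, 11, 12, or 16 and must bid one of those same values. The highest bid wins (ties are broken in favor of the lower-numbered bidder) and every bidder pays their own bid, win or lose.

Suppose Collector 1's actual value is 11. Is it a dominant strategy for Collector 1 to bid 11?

No

Consider the case where Collector 2 bids 4, Collector 3 bids 4 and Collector 4 bids 4.
Truthful bid 11: wins, pays 11, utility 11 - 11 = 0.
Bid 4 instead: wins, pays 4, utility 11 - 4 = 7.
Since 7 > 0, bidding 4 is strictly better here, so truthful bidding is not dominant.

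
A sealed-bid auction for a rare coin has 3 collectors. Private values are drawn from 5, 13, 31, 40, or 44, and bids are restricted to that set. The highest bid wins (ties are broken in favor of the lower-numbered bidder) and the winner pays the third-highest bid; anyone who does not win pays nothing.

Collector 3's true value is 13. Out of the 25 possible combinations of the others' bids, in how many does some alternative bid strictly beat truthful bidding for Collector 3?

6

Others bid (5, 13): truth gives 0; bid 31 gives 8 > 0. Violating.
Others bid (5, 31): truth gives 0; bid 40 gives 8 > 0. Violating.
Others bid (5, 40): truth gives 0; bid 44 gives 8 > 0. Violating.
Others bid (13, 5): truth gives 0; bid 31 gives 8 > 0. Violating.
Others bid (5, 5): truth gives 8; no alternative beats it.
Others bid (5, 44): truth gives 0; no alternative beats it.
(Checking all 25 profiles: 6 have a profitable deviation, 19 do not.)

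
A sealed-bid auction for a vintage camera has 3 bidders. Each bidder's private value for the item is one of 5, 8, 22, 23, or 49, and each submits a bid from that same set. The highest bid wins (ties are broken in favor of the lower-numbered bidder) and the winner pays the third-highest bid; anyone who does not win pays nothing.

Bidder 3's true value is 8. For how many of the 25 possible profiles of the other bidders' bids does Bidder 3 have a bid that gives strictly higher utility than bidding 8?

Others bid (5, 8): truth gives 0; bid 22 gives 3 > 0. Violating.
Others bid (5, 22): truth gives 0; bid 23 gives 3 > 0. Violating.
Others bid (5, 23): truth gives 0; bid 49 gives 3 > 0. Violating.
Others bid (8, 5): truth gives 0; bid 22 gives 3 > 0. Violating.
Others bid (5, 5): truth gives 3; no alternative beats it.
Others bid (5, 49): truth gives 0; no alternative beats it.
(Checking all 25 profiles: 6 have a profitable deviation, 19 do not.)

6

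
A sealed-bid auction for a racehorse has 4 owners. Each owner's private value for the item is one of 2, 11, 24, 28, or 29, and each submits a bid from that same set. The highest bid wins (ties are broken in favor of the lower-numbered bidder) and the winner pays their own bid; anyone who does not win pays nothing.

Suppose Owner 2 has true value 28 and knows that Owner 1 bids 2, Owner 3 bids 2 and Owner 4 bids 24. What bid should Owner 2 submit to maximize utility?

Bid 2: loses, pays 0, utility 0.
Bid 11: loses, pays 0, utility 0.
Bid 24: wins, pays 24, utility 28 - 24 = 4.
Bid 28: wins, pays 28, utility 28 - 28 = 0.
Bid 29: wins, pays 29, utility 28 - 29 = -1.
The best choice is 24 with utility 4.

24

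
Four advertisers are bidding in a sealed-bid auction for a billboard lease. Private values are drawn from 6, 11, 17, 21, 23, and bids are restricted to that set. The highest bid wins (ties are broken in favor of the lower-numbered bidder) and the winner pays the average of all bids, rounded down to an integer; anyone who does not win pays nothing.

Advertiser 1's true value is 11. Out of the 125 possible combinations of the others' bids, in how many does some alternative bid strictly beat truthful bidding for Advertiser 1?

1

Others bid (6, 6, 6): truth gives 4; bid 6 gives 5 > 4. Violating.
Others bid (6, 6, 11): truth gives 3; no alternative beats it.
Others bid (6, 6, 17): truth gives 0; no alternative beats it.
(Checking all 125 profiles: 1 has a profitable deviation, 124 do not.)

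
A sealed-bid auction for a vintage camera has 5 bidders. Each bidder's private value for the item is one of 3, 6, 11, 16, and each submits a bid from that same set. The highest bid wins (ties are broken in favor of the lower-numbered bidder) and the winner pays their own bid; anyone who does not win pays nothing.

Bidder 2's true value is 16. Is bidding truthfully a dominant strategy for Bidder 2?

Consider the case where Bidder 1 bids 3, Bidder 3 bids 3, Bidder 4 bids 3 and Bidder 5 bids 3.
Truthful bid 16: wins, pays 16, utility 16 - 16 = 0.
Bid 6 instead: wins, pays 6, utility 16 - 6 = 10.
Since 10 > 0, bidding 6 is strictly better here, so truthful bidding is not dominant.

No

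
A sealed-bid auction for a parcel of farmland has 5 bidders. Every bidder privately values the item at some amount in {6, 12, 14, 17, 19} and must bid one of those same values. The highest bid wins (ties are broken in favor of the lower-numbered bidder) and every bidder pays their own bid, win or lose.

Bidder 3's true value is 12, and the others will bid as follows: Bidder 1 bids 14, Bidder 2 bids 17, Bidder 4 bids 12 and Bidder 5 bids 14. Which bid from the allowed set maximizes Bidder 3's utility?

6

Bid 6: loses but pays 6, utility -6.
Bid 12: loses but pays 12, utility -12.
Bid 14: loses but pays 14, utility -14.
Bid 17: loses but pays 17, utility -17.
Bid 19: wins, pays 19, utility 12 - 19 = -7.
The best choice is 6 with utility -6.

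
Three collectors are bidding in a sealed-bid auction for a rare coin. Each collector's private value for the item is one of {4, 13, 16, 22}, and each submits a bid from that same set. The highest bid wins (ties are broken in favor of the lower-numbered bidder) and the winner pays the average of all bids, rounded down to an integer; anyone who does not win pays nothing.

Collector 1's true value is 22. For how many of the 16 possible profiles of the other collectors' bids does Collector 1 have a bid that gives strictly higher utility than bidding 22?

9

Others bid (4, 4): truth gives 12; bid 4 gives 18 > 12. Violating.
Others bid (4, 13): truth gives 9; bid 13 gives 12 > 9. Violating.
Others bid (4, 16): truth gives 8; bid 16 gives 10 > 8. Violating.
Others bid (13, 4): truth gives 9; bid 13 gives 12 > 9. Violating.
Others bid (4, 22): truth gives 6; no alternative beats it.
Others bid (13, 22): truth gives 3; no alternative beats it.
(Checking all 16 profiles: 9 have a profitable deviation, 7 do not.)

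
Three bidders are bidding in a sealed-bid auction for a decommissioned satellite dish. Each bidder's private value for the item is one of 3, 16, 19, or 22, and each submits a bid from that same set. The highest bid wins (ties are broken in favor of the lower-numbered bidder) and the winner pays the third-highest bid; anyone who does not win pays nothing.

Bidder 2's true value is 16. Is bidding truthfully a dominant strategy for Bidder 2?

Consider the case where Bidder 1 bids 3 and Bidder 3 bids 19.
Truthful bid 16: loses, pays 0, utility 0.
Bid 19 instead: wins, pays 3, utility 16 - 3 = 13.
Since 13 > 0, bidding 19 is strictly better here, so truthful bidding is not dominant.

No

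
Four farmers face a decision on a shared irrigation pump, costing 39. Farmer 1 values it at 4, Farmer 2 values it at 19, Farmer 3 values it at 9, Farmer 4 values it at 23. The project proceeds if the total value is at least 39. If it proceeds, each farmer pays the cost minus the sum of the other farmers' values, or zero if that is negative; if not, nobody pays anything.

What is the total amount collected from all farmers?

Total value 55 ≥ cost 39, so it is built.
Farmer 1: others sum to 51; max(0, 39 - 51) = 0.
Farmer 2: others sum to 36; max(0, 39 - 36) = 3.
Farmer 3: others sum to 46; max(0, 39 - 46) = 0.
Farmer 4: others sum to 32; max(0, 39 - 32) = 7.
Total collected = 0 + 3 + 0 + 7 = 10.

10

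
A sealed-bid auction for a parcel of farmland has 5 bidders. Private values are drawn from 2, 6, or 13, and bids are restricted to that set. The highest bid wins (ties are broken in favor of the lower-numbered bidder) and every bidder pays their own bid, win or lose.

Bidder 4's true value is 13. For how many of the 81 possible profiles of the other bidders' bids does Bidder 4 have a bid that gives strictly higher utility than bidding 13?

Others bid (2, 2, 2, 2): truth gives 0; bid 6 gives 7 > 0. Violating.
Others bid (2, 2, 2, 6): truth gives 0; bid 6 gives 7 > 0. Violating.
Others bid (2, 2, 13, 2): truth gives -13; bid 2 gives -2 > -13. Violating.
Others bid (2, 2, 13, 6): truth gives -13; bid 2 gives -2 > -13. Violating.
Others bid (2, 2, 2, 13): truth gives 0; no alternative beats it.
Others bid (2, 2, 6, 2): truth gives 0; no alternative beats it.
(Checking all 81 profiles: 59 have a profitable deviation, 22 do not.)

59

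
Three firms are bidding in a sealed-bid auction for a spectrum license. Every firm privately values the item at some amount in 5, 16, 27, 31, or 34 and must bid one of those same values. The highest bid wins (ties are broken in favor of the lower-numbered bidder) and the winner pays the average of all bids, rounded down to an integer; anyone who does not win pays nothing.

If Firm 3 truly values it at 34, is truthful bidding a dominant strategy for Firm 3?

Consider the case where Firm 1 bids 5 and Firm 2 bids 5.
Truthful bid 34: wins, pays 14, utility 34 - 14 = 20.
Bid 16 instead: wins, pays 8, utility 34 - 8 = 26.
Since 26 > 20, bidding 16 is strictly better here, so truthful bidding is not dominant.

No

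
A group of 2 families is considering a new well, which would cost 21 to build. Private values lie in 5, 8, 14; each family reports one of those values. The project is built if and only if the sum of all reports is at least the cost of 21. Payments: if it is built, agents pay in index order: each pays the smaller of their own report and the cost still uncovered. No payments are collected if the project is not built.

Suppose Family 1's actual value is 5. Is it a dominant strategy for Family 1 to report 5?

Check each profile of the others' reports and compare truth against every alternative report.
Others report (14): truth gives 0, best alternative gives -3.
Others report (5): truth gives 0, best alternative gives 0.
Others report (8): truth gives 0, best alternative gives 0.
In every case the truthful report is at least as good as any alternative, so it is a dominant strategy.

Yes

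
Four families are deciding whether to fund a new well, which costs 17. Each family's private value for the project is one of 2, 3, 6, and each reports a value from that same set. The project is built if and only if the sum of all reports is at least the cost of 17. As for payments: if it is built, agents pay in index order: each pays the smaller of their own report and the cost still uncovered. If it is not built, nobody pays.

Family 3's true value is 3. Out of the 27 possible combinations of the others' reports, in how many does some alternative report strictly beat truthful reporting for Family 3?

4

Others report (3, 6, 6): truth gives 0; report 2 gives 1 > 0. Violating.
Others report (6, 3, 6): truth gives 0; report 2 gives 1 > 0. Violating.
Others report (6, 6, 3): truth gives 0; report 2 gives 1 > 0. Violating.
Others report (6, 6, 6): truth gives 0; report 2 gives 1 > 0. Violating.
Others report (2, 2, 2): truth gives 0; no alternative beats it.
Others report (2, 2, 3): truth gives 0; no alternative beats it.
(Checking all 27 profiles: 4 have a profitable deviation, 23 do not.)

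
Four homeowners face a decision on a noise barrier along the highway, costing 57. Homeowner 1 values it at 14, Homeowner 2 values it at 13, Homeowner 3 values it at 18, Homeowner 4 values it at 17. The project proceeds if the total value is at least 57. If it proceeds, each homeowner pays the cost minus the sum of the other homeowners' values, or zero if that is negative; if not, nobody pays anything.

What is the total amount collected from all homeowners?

Total value 62 ≥ cost 57, so it is built.
Homeowner 1: others sum to 48; max(0, 57 - 48) = 9.
Homeowner 2: others sum to 49; max(0, 57 - 49) = 8.
Homeowner 3: others sum to 44; max(0, 57 - 44) = 13.
Homeowner 4: others sum to 45; max(0, 57 - 45) = 12.
Total collected = 9 + 8 + 13 + 12 = 42.

42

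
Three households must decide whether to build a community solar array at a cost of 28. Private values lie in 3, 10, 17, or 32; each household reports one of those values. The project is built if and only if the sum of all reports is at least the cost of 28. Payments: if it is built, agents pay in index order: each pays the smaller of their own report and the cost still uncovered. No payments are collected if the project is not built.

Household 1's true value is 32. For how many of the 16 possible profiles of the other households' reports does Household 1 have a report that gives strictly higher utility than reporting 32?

Others report (3, 10): truth gives 4; report 17 gives 15 > 4. Violating.
Others report (3, 17): truth gives 4; report 10 gives 22 > 4. Violating.
Others report (3, 32): truth gives 4; report 3 gives 29 > 4. Violating.
Others report (10, 3): truth gives 4; report 17 gives 15 > 4. Violating.
Others report (3, 3): truth gives 4; no alternative beats it.
(Checking all 16 profiles: 15 have a profitable deviation, 1 does not.)

15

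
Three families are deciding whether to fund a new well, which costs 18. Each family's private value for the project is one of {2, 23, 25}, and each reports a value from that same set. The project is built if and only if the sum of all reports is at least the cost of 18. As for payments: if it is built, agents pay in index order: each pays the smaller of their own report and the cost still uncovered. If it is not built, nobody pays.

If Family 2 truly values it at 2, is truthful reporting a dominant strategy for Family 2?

Yes

Check each profile of the others' reports and compare truth against every alternative report.
Others report (2, 2): truth gives 0, best alternative gives -14.
Others report (2, 23): truth gives 0, best alternative gives -14.
Others report (2, 25): truth gives 0, best alternative gives -14.
Others report (23, 2): truth gives 2, best alternative gives 2.
Others report (23, 23): truth gives 2, best alternative gives 2.
Others report (23, 25): truth gives 2, best alternative gives 2.
(Remaining 3 profiles checked similarly; truth is weakly best in each.)
In every case the truthful report is at least as good as any alternative, so it is a dominant strategy.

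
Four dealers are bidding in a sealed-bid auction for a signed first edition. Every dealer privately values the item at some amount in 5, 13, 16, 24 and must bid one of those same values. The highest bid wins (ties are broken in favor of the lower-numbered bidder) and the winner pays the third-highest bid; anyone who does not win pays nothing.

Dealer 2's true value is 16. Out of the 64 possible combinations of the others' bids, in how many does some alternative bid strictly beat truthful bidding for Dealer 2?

Others bid (5, 5, 24): truth gives 0; bid 24 gives 11 > 0. Violating.
Others bid (5, 13, 24): truth gives 0; bid 24 gives 3 > 0. Violating.
Others bid (5, 24, 5): truth gives 0; bid 24 gives 11 > 0. Violating.
Others bid (5, 24, 13): truth gives 0; bid 24 gives 3 > 0. Violating.
Others bid (5, 5, 5): truth gives 11; no alternative beats it.
Others bid (5, 5, 13): truth gives 11; no alternative beats it.
(Checking all 64 profiles: 12 have a profitable deviation, 52 do not.)

12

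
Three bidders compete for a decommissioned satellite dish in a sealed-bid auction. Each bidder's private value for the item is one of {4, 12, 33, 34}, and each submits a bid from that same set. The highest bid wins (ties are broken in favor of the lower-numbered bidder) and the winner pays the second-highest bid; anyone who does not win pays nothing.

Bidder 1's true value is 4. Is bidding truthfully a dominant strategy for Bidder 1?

Yes

Check each profile of the others' bids and compare truth against every alternative bid.
Others bid (4, 12): truth gives 0, best alternative gives -8.
Others bid (12, 4): truth gives 0, best alternative gives -8.
Others bid (12, 12): truth gives 0, best alternative gives -8.
Others bid (4, 4): truth gives 0, best alternative gives 0.
Others bid (4, 33): truth gives 0, best alternative gives 0.
Others bid (4, 34): truth gives 0, best alternative gives 0.
(Remaining 10 profiles checked similarly; truth is weakly best in each.)
In every case the truthful bid is at least as good as any alternative, so it is a dominant strategy.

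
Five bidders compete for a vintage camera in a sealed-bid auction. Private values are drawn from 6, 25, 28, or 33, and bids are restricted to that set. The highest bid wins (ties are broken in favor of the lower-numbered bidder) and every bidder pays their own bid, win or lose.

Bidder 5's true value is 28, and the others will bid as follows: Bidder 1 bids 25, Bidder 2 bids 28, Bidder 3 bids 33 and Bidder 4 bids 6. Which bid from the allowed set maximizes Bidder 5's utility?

Bid 6: loses but pays 6, utility -6.
Bid 25: loses but pays 25, utility -25.
Bid 28: loses but pays 28, utility -28.
Bid 33: loses but pays 33, utility -33.
The best choice is 6 with utility -6.

6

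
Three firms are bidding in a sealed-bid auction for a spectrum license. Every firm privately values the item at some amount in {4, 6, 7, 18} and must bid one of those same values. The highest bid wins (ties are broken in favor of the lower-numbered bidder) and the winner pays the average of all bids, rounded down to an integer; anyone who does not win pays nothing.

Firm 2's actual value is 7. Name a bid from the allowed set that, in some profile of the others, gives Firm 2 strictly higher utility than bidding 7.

6

Suppose Firm 1 bids 4 and Firm 3 bids 4.
Bid 7: wins, pays 5, utility 7 - 5 = 2.
Bid 6: wins, pays 4, utility 7 - 4 = 3.
So bidding 6 beats truth here (3 > 2).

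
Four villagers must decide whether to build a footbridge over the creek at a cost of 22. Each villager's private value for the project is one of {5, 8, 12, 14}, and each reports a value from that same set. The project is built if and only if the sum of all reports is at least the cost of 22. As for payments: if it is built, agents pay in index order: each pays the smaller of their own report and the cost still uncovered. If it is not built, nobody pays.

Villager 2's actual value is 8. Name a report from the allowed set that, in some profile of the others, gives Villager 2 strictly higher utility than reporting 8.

5

Suppose Villager 1 reports 5, Villager 3 reports 5 and Villager 4 reports 8.
Report 8: project built, pays 8, utility 8 - 8 = 0.
Report 5: project built, pays 5, utility 8 - 5 = 3.
So reporting 5 beats truth here (3 > 0).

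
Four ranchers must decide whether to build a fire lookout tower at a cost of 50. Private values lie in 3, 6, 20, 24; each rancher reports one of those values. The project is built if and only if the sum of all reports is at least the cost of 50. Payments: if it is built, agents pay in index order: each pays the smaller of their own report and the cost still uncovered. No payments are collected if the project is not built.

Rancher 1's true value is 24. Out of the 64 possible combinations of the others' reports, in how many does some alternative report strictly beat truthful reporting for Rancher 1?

Others report (3, 3, 24): truth gives 0; report 20 gives 4 > 0. Violating.
Others report (3, 6, 24): truth gives 0; report 20 gives 4 > 0. Violating.
Others report (3, 20, 20): truth gives 0; report 20 gives 4 > 0. Violating.
Others report (3, 20, 24): truth gives 0; report 3 gives 21 > 0. Violating.
Others report (3, 3, 3): truth gives 0; no alternative beats it.
Others report (3, 3, 6): truth gives 0; no alternative beats it.
(Checking all 64 profiles: 47 have a profitable deviation, 17 do not.)

47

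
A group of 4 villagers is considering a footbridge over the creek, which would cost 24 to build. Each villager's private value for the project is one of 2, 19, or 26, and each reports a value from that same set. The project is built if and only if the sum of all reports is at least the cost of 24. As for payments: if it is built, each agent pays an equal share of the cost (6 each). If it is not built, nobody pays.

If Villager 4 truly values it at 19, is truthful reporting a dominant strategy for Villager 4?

Yes

Check each profile of the others' reports and compare truth against every alternative report.
Others report (2, 2, 2): truth gives 13, best alternative gives 13.
Others report (2, 2, 19): truth gives 13, best alternative gives 13.
Others report (2, 2, 26): truth gives 13, best alternative gives 13.
Others report (2, 19, 2): truth gives 13, best alternative gives 13.
Others report (2, 19, 19): truth gives 13, best alternative gives 13.
Others report (2, 19, 26): truth gives 13, best alternative gives 13.
(Remaining 21 profiles checked similarly; truth is weakly best in each.)
In every case the truthful report is at least as good as any alternative, so it is a dominant strategy.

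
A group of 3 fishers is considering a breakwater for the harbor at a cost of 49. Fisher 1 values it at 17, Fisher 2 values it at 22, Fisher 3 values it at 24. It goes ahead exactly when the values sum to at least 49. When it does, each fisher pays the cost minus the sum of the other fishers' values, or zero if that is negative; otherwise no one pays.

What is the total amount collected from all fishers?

Total value 63 ≥ cost 49, so it is built.
Fisher 1: others sum to 46; max(0, 49 - 46) = 3.
Fisher 2: others sum to 41; max(0, 49 - 41) = 8.
Fisher 3: others sum to 39; max(0, 49 - 39) = 10.
Total collected = 3 + 8 + 10 = 21.

21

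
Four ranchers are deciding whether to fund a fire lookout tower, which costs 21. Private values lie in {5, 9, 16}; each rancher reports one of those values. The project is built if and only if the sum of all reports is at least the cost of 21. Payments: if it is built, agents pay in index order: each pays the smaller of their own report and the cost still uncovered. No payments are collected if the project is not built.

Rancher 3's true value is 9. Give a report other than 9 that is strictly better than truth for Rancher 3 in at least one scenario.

5

Suppose Rancher 1 reports 5, Rancher 2 reports 5 and Rancher 4 reports 9.
Report 9: project built, pays 9, utility 9 - 9 = 0.
Report 5: project built, pays 5, utility 9 - 5 = 4.
So reporting 5 beats truth here (4 > 0).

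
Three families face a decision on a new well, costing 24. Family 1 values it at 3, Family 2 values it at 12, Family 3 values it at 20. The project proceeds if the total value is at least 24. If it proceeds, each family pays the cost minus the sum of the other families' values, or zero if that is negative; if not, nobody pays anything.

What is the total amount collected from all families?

Total value 35 ≥ cost 24, so it is built.
Family 1: others sum to 32; max(0, 24 - 32) = 0.
Family 2: others sum to 23; max(0, 24 - 23) = 1.
Family 3: others sum to 15; max(0, 24 - 15) = 9.
Total collected = 0 + 1 + 9 = 10.

10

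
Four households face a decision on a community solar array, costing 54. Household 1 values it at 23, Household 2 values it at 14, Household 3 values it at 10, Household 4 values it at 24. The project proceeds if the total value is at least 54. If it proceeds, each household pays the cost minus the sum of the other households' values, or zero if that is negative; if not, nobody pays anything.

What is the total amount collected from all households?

13

Total value 71 ≥ cost 54, so it is built.
Household 1: others sum to 48; max(0, 54 - 48) = 6.
Household 2: others sum to 57; max(0, 54 - 57) = 0.
Household 3: others sum to 61; max(0, 54 - 61) = 0.
Household 4: others sum to 47; max(0, 54 - 47) = 7.
Total collected = 6 + 0 + 0 + 7 = 13.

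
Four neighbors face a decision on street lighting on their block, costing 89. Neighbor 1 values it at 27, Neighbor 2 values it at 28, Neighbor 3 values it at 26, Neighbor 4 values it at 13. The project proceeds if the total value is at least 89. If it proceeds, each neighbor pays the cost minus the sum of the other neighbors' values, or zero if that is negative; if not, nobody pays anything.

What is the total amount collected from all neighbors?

74

Total value 94 ≥ cost 89, so it is built.
Neighbor 1: others sum to 67; max(0, 89 - 67) = 22.
Neighbor 2: others sum to 66; max(0, 89 - 66) = 23.
Neighbor 3: others sum to 68; max(0, 89 - 68) = 21.
Neighbor 4: others sum to 81; max(0, 89 - 81) = 8.
Total collected = 22 + 23 + 21 + 8 = 74.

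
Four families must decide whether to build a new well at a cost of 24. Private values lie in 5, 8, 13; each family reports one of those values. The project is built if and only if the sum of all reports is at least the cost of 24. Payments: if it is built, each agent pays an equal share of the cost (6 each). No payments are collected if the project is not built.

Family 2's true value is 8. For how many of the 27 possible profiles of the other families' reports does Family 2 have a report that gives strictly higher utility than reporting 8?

Others report (5, 5, 5): truth gives 0; report 13 gives 2 > 0. Violating.
Others report (5, 5, 8): truth gives 2; no alternative beats it.
Others report (5, 5, 13): truth gives 2; no alternative beats it.
(Checking all 27 profiles: 1 has a profitable deviation, 26 do not.)

1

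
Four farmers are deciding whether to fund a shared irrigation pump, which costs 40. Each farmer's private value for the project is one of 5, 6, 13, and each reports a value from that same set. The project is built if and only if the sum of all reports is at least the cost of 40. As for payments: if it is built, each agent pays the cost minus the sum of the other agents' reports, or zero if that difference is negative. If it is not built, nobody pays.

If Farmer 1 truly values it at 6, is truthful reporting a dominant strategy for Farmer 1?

Yes

Check each profile of the others' reports and compare truth against every alternative report.
Others report (13, 13, 13): truth gives 5, best alternative gives 5.
Others report (5, 5, 5): truth gives 0, best alternative gives 0.
Others report (5, 5, 6): truth gives 0, best alternative gives 0.
Others report (5, 5, 13): truth gives 0, best alternative gives 0.
Others report (5, 6, 5): truth gives 0, best alternative gives 0.
Others report (5, 6, 6): truth gives 0, best alternative gives 0.
(Remaining 21 profiles checked similarly; truth is weakly best in each.)
In every case the truthful report is at least as good as any alternative, so it is a dominant strategy.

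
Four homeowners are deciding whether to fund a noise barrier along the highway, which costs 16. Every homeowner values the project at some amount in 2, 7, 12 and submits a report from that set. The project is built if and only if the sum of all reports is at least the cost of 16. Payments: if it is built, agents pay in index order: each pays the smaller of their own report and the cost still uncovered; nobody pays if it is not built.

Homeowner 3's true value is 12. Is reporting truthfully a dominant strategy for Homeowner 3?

Consider the case where Homeowner 1 reports 2, Homeowner 2 reports 2 and Homeowner 4 reports 7.
Truthful report 12: project built, pays 12, utility 12 - 12 = 0.
Report 7 instead: project built, pays 7, utility 12 - 7 = 5.
Since 5 > 0, reporting 7 is strictly better here, so truthful reporting is not dominant.

No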